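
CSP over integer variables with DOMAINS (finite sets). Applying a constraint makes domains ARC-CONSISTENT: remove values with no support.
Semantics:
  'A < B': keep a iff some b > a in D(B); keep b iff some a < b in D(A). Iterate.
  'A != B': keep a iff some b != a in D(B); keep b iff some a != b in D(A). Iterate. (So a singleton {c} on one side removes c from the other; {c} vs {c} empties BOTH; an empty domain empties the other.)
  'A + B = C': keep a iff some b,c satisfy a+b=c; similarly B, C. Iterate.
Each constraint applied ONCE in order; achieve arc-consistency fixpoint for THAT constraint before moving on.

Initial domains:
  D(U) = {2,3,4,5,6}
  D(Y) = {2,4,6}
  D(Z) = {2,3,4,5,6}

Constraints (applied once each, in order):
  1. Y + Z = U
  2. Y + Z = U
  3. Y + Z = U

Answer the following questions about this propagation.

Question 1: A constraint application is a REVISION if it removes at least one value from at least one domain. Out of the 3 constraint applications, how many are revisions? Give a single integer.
Constraint 1 (Y + Z = U) on D(Y)={2,4,6} D(Z)={2,3,4,5,6} D(U)={2,3,4,5,6}: Y {2,4,6}->{2,4}; Z {2,3,4,5,6}->{2,3,4}; U {2,3,4,5,6}->{4,5,6} => REVISION
Constraint 2 (Y + Z = U) on D(Y)={2,4} D(Z)={2,3,4} D(U)={4,5,6}: no change => not a revision
Constraint 3 (Y + Z = U) on D(Y)={2,4} D(Z)={2,3,4} D(U)={4,5,6}: no change => not a revision
Total revisions = 1

Answer: 1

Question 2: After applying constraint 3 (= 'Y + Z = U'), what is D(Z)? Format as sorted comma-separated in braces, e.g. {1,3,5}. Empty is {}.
Constraint 1 (Y + Z = U) on D(Y)={2,4,6} D(Z)={2,3,4,5,6} D(U)={2,3,4,5,6}: Y {2,4,6}->{2,4}; Z {2,3,4,5,6}->{2,3,4}; U {2,3,4,5,6}->{4,5,6}
Constraint 2 (Y + Z = U) on D(Y)={2,4} D(Z)={2,3,4} D(U)={4,5,6}: no change
Constraint 3 (Y + Z = U) on D(Y)={2,4} D(Z)={2,3,4} D(U)={4,5,6}: no change
So after constraint 3: D(Z) = {2,3,4}

Answer: {2,3,4}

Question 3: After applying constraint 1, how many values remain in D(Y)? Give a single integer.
Answer: 2

Derivation:
Constraint 1 (Y + Z = U) on D(Y)={2,4,6} D(Z)={2,3,4,5,6} D(U)={2,3,4,5,6}: Y {2,4,6}->{2,4}; Z {2,3,4,5,6}->{2,3,4}; U {2,3,4,5,6}->{4,5,6}
So after constraint 1: D(Y)={2,4}, size = 2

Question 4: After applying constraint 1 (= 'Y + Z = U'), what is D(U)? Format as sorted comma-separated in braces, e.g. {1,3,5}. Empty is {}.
Answer: {4,5,6}

Derivation:
Constraint 1 (Y + Z = U) on D(Y)={2,4,6} D(Z)={2,3,4,5,6} D(U)={2,3,4,5,6}: Y {2,4,6}->{2,4}; Z {2,3,4,5,6}->{2,3,4}; U {2,3,4,5,6}->{4,5,6}
So after constraint 1: D(U) = {4,5,6}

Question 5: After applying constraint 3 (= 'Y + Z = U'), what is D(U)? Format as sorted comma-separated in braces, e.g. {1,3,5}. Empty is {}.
Constraint 1 (Y + Z = U) on D(Y)={2,4,6} D(Z)={2,3,4,5,6} D(U)={2,3,4,5,6}: Y {2,4,6}->{2,4}; Z {2,3,4,5,6}->{2,3,4}; U {2,3,4,5,6}->{4,5,6}
Constraint 2 (Y + Z = U) on D(Y)={2,4} D(Z)={2,3,4} D(U)={4,5,6}: no change
Constraint 3 (Y + Z = U) on D(Y)={2,4} D(Z)={2,3,4} D(U)={4,5,6}: no change
So after constraint 3: D(U) = {4,5,6}

Answer: {4,5,6}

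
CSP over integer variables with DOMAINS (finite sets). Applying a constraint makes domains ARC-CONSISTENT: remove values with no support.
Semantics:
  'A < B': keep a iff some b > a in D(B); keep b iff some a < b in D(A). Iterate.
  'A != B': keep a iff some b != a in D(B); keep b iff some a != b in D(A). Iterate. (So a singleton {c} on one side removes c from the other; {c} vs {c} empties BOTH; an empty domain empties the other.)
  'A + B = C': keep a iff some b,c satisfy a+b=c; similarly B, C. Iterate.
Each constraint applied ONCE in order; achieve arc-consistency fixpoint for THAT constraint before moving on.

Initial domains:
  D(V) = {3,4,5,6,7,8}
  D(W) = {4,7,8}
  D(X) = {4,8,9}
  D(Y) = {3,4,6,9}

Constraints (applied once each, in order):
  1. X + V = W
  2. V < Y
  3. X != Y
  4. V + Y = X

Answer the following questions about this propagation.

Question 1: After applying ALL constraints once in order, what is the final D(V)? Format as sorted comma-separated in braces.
Constraint 1 (X + V = W) on D(X)={4,8,9} D(V)={3,4,5,6,7,8} D(W)={4,7,8}: X {4,8,9}->{4}; V {3,4,5,6,7,8}->{3,4}; W {4,7,8}->{7,8}
Constraint 2 (V < Y) on D(V)={3,4} D(Y)={3,4,6,9}: Y {3,4,6,9}->{4,6,9}
Constraint 3 (X != Y) on D(X)={4} D(Y)={4,6,9}: Y {4,6,9}->{6,9}
Constraint 4 (V + Y = X) on D(V)={3,4} D(Y)={6,9} D(X)={4}: V {3,4}->{}; Y {6,9}->{}; X {4}->{}
So after all 4 constraints: D(V) = {}

Answer: {}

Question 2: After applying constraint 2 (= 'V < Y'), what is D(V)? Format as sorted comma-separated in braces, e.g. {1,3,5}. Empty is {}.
Constraint 1 (X + V = W) on D(X)={4,8,9} D(V)={3,4,5,6,7,8} D(W)={4,7,8}: X {4,8,9}->{4}; V {3,4,5,6,7,8}->{3,4}; W {4,7,8}->{7,8}
Constraint 2 (V < Y) on D(V)={3,4} D(Y)={3,4,6,9}: Y {3,4,6,9}->{4,6,9}
So after constraint 2: D(V) = {3,4}

Answer: {3,4}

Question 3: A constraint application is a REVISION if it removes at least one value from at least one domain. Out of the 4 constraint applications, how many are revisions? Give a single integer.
Constraint 1 (X + V = W) on D(X)={4,8,9} D(V)={3,4,5,6,7,8} D(W)={4,7,8}: X {4,8,9}->{4}; V {3,4,5,6,7,8}->{3,4}; W {4,7,8}->{7,8} => REVISION
Constraint 2 (V < Y) on D(V)={3,4} D(Y)={3,4,6,9}: Y {3,4,6,9}->{4,6,9} => REVISION
Constraint 3 (X != Y) on D(X)={4} D(Y)={4,6,9}: Y {4,6,9}->{6,9} => REVISION
Constraint 4 (V + Y = X) on D(V)={3,4} D(Y)={6,9} D(X)={4}: V {3,4}->{}; Y {6,9}->{}; X {4}->{} => REVISION
Total revisions = 4

Answer: 4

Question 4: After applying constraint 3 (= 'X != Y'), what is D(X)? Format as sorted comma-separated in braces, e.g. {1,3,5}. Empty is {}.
Answer: {4}

Derivation:
Constraint 1 (X + V = W) on D(X)={4,8,9} D(V)={3,4,5,6,7,8} D(W)={4,7,8}: X {4,8,9}->{4}; V {3,4,5,6,7,8}->{3,4}; W {4,7,8}->{7,8}
Constraint 2 (V < Y) on D(V)={3,4} D(Y)={3,4,6,9}: Y {3,4,6,9}->{4,6,9}
Constraint 3 (X != Y) on D(X)={4} D(Y)={4,6,9}: Y {4,6,9}->{6,9}
So after constraint 3: D(X) = {4}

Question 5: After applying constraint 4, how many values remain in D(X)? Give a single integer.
Answer: 0

Derivation:
Constraint 1 (X + V = W) on D(X)={4,8,9} D(V)={3,4,5,6,7,8} D(W)={4,7,8}: X {4,8,9}->{4}; V {3,4,5,6,7,8}->{3,4}; W {4,7,8}->{7,8}
Constraint 2 (V < Y) on D(V)={3,4} D(Y)={3,4,6,9}: Y {3,4,6,9}->{4,6,9}
Constraint 3 (X != Y) on D(X)={4} D(Y)={4,6,9}: Y {4,6,9}->{6,9}
Constraint 4 (V + Y = X) on D(V)={3,4} D(Y)={6,9} D(X)={4}: V {3,4}->{}; Y {6,9}->{}; X {4}->{}
So after constraint 4: D(X)={}, size = 0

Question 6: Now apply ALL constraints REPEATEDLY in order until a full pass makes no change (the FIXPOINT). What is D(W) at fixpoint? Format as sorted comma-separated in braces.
pass 0 (initial): D(W)={4,7,8}
pass 1: V {3,4,5,6,7,8}->{}; W {4,7,8}->{7,8}; X {4,8,9}->{}; Y {3,4,6,9}->{}
pass 2: W {7,8}->{}
pass 3: no change
Fixpoint after 3 passes: D(W) = {}

Answer: {}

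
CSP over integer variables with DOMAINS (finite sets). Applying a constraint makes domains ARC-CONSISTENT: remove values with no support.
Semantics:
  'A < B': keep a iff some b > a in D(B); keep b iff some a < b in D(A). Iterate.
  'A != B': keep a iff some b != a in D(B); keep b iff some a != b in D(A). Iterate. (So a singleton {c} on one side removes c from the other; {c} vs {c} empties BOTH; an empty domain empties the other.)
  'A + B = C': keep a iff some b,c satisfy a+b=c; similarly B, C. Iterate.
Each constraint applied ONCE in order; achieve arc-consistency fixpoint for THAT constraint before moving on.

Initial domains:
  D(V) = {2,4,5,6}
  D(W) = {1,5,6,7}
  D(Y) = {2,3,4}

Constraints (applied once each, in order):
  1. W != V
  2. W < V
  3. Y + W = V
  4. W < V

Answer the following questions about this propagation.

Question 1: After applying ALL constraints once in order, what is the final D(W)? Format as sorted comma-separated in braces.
Constraint 1 (W != V) on D(W)={1,5,6,7} D(V)={2,4,5,6}: no change
Constraint 2 (W < V) on D(W)={1,5,6,7} D(V)={2,4,5,6}: W {1,5,6,7}->{1,5}
Constraint 3 (Y + W = V) on D(Y)={2,3,4} D(W)={1,5} D(V)={2,4,5,6}: Y {2,3,4}->{3,4}; W {1,5}->{1}; V {2,4,5,6}->{4,5}
Constraint 4 (W < V) on D(W)={1} D(V)={4,5}: no change
So after all 4 constraints: D(W) = {1}

Answer: {1}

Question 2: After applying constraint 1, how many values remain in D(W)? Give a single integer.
Constraint 1 (W != V) on D(W)={1,5,6,7} D(V)={2,4,5,6}: no change
So after constraint 1: D(W)={1,5,6,7}, size = 4

Answer: 4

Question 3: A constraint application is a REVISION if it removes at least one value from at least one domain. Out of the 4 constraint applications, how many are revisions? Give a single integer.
Constraint 1 (W != V) on D(W)={1,5,6,7} D(V)={2,4,5,6}: no change => not a revision
Constraint 2 (W < V) on D(W)={1,5,6,7} D(V)={2,4,5,6}: W {1,5,6,7}->{1,5} => REVISION
Constraint 3 (Y + W = V) on D(Y)={2,3,4} D(W)={1,5} D(V)={2,4,5,6}: Y {2,3,4}->{3,4}; W {1,5}->{1}; V {2,4,5,6}->{4,5} => REVISION
Constraint 4 (W < V) on D(W)={1} D(V)={4,5}: no change => not a revision
Total revisions = 2

Answer: 2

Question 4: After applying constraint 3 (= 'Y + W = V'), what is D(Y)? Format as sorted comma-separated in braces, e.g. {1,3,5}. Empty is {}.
Answer: {3,4}

Derivation:
Constraint 1 (W != V) on D(W)={1,5,6,7} D(V)={2,4,5,6}: no change
Constraint 2 (W < V) on D(W)={1,5,6,7} D(V)={2,4,5,6}: W {1,5,6,7}->{1,5}
Constraint 3 (Y + W = V) on D(Y)={2,3,4} D(W)={1,5} D(V)={2,4,5,6}: Y {2,3,4}->{3,4}; W {1,5}->{1}; V {2,4,5,6}->{4,5}
So after constraint 3: D(Y) = {3,4}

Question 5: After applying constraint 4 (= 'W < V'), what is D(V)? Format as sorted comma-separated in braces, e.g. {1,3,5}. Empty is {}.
Answer: {4,5}

Derivation:
Constraint 1 (W != V) on D(W)={1,5,6,7} D(V)={2,4,5,6}: no change
Constraint 2 (W < V) on D(W)={1,5,6,7} D(V)={2,4,5,6}: W {1,5,6,7}->{1,5}
Constraint 3 (Y + W = V) on D(Y)={2,3,4} D(W)={1,5} D(V)={2,4,5,6}: Y {2,3,4}->{3,4}; W {1,5}->{1}; V {2,4,5,6}->{4,5}
Constraint 4 (W < V) on D(W)={1} D(V)={4,5}: no change
So after constraint 4: D(V) = {4,5}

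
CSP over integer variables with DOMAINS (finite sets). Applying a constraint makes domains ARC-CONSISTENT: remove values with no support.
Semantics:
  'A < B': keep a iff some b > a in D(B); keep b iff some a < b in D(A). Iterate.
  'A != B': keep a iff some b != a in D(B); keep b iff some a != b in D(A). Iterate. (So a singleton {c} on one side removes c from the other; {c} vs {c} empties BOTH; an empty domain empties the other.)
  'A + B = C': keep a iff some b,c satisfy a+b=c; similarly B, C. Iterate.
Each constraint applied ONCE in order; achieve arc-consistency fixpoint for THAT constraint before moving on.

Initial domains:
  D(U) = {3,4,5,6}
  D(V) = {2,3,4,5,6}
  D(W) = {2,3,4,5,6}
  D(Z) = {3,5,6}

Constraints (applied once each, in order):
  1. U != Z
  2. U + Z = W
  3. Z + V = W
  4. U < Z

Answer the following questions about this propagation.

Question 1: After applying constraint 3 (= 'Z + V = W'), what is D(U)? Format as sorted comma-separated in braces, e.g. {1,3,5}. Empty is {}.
Constraint 1 (U != Z) on D(U)={3,4,5,6} D(Z)={3,5,6}: no change
Constraint 2 (U + Z = W) on D(U)={3,4,5,6} D(Z)={3,5,6} D(W)={2,3,4,5,6}: U {3,4,5,6}->{3}; Z {3,5,6}->{3}; W {2,3,4,5,6}->{6}
Constraint 3 (Z + V = W) on D(Z)={3} D(V)={2,3,4,5,6} D(W)={6}: V {2,3,4,5,6}->{3}
So after constraint 3: D(U) = {3}

Answer: {3}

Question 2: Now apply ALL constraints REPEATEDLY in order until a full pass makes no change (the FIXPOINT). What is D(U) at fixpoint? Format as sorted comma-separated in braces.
Answer: {}

Derivation:
pass 0 (initial): D(U)={3,4,5,6}
pass 1: U {3,4,5,6}->{}; V {2,3,4,5,6}->{3}; W {2,3,4,5,6}->{6}; Z {3,5,6}->{}
pass 2: V {3}->{}; W {6}->{}
pass 3: no change
Fixpoint after 3 passes: D(U) = {}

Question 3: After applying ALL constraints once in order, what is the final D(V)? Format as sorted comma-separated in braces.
Answer: {3}

Derivation:
Constraint 1 (U != Z) on D(U)={3,4,5,6} D(Z)={3,5,6}: no change
Constraint 2 (U + Z = W) on D(U)={3,4,5,6} D(Z)={3,5,6} D(W)={2,3,4,5,6}: U {3,4,5,6}->{3}; Z {3,5,6}->{3}; W {2,3,4,5,6}->{6}
Constraint 3 (Z + V = W) on D(Z)={3} D(V)={2,3,4,5,6} D(W)={6}: V {2,3,4,5,6}->{3}
Constraint 4 (U < Z) on D(U)={3} D(Z)={3}: U {3}->{}; Z {3}->{}
So after all 4 constraints: D(V) = {3}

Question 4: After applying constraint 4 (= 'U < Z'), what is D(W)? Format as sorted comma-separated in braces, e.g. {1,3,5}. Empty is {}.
Answer: {6}

Derivation:
Constraint 1 (U != Z) on D(U)={3,4,5,6} D(Z)={3,5,6}: no change
Constraint 2 (U + Z = W) on D(U)={3,4,5,6} D(Z)={3,5,6} D(W)={2,3,4,5,6}: U {3,4,5,6}->{3}; Z {3,5,6}->{3}; W {2,3,4,5,6}->{6}
Constraint 3 (Z + V = W) on D(Z)={3} D(V)={2,3,4,5,6} D(W)={6}: V {2,3,4,5,6}->{3}
Constraint 4 (U < Z) on D(U)={3} D(Z)={3}: U {3}->{}; Z {3}->{}
So after constraint 4: D(W) = {6}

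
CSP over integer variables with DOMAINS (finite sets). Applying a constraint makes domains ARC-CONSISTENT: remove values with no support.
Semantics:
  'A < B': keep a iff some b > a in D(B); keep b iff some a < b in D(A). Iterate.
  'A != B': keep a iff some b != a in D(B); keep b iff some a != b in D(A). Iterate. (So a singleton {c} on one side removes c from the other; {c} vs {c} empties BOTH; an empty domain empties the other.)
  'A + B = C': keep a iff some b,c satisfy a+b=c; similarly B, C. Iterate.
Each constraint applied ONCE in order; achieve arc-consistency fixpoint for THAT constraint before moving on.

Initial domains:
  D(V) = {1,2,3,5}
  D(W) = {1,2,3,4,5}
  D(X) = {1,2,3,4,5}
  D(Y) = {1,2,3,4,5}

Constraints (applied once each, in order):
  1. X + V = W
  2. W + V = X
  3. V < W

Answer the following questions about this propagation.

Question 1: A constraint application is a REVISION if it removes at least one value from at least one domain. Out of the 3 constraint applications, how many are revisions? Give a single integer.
Answer: 2

Derivation:
Constraint 1 (X + V = W) on D(X)={1,2,3,4,5} D(V)={1,2,3,5} D(W)={1,2,3,4,5}: X {1,2,3,4,5}->{1,2,3,4}; V {1,2,3,5}->{1,2,3}; W {1,2,3,4,5}->{2,3,4,5} => REVISION
Constraint 2 (W + V = X) on D(W)={2,3,4,5} D(V)={1,2,3} D(X)={1,2,3,4}: W {2,3,4,5}->{2,3}; V {1,2,3}->{1,2}; X {1,2,3,4}->{3,4} => REVISION
Constraint 3 (V < W) on D(V)={1,2} D(W)={2,3}: no change => not a revision
Total revisions = 2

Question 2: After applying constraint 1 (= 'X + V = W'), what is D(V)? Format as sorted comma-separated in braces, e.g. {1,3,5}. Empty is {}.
Constraint 1 (X + V = W) on D(X)={1,2,3,4,5} D(V)={1,2,3,5} D(W)={1,2,3,4,5}: X {1,2,3,4,5}->{1,2,3,4}; V {1,2,3,5}->{1,2,3}; W {1,2,3,4,5}->{2,3,4,5}
So after constraint 1: D(V) = {1,2,3}

Answer: {1,2,3}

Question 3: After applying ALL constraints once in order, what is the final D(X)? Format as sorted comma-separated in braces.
Answer: {3,4}

Derivation:
Constraint 1 (X + V = W) on D(X)={1,2,3,4,5} D(V)={1,2,3,5} D(W)={1,2,3,4,5}: X {1,2,3,4,5}->{1,2,3,4}; V {1,2,3,5}->{1,2,3}; W {1,2,3,4,5}->{2,3,4,5}
Constraint 2 (W + V = X) on D(W)={2,3,4,5} D(V)={1,2,3} D(X)={1,2,3,4}: W {2,3,4,5}->{2,3}; V {1,2,3}->{1,2}; X {1,2,3,4}->{3,4}
Constraint 3 (V < W) on D(V)={1,2} D(W)={2,3}: no change
So after all 3 constraints: D(X) = {3,4}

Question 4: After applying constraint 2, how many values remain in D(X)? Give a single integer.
Constraint 1 (X + V = W) on D(X)={1,2,3,4,5} D(V)={1,2,3,5} D(W)={1,2,3,4,5}: X {1,2,3,4,5}->{1,2,3,4}; V {1,2,3,5}->{1,2,3}; W {1,2,3,4,5}->{2,3,4,5}
Constraint 2 (W + V = X) on D(W)={2,3,4,5} D(V)={1,2,3} D(X)={1,2,3,4}: W {2,3,4,5}->{2,3}; V {1,2,3}->{1,2}; X {1,2,3,4}->{3,4}
So after constraint 2: D(X)={3,4}, size = 2

Answer: 2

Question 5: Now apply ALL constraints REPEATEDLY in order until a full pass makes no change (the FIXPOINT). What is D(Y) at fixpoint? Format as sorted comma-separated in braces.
pass 0 (initial): D(Y)={1,2,3,4,5}
pass 1: V {1,2,3,5}->{1,2}; W {1,2,3,4,5}->{2,3}; X {1,2,3,4,5}->{3,4}
pass 2: V {1,2}->{}; W {2,3}->{}; X {3,4}->{}
pass 3: no change
Fixpoint after 3 passes: D(Y) = {1,2,3,4,5}

Answer: {1,2,3,4,5}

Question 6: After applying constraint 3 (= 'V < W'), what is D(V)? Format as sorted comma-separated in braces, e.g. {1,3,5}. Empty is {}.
Answer: {1,2}

Derivation:
Constraint 1 (X + V = W) on D(X)={1,2,3,4,5} D(V)={1,2,3,5} D(W)={1,2,3,4,5}: X {1,2,3,4,5}->{1,2,3,4}; V {1,2,3,5}->{1,2,3}; W {1,2,3,4,5}->{2,3,4,5}
Constraint 2 (W + V = X) on D(W)={2,3,4,5} D(V)={1,2,3} D(X)={1,2,3,4}: W {2,3,4,5}->{2,3}; V {1,2,3}->{1,2}; X {1,2,3,4}->{3,4}
Constraint 3 (V < W) on D(V)={1,2} D(W)={2,3}: no change
So after constraint 3: D(V) = {1,2}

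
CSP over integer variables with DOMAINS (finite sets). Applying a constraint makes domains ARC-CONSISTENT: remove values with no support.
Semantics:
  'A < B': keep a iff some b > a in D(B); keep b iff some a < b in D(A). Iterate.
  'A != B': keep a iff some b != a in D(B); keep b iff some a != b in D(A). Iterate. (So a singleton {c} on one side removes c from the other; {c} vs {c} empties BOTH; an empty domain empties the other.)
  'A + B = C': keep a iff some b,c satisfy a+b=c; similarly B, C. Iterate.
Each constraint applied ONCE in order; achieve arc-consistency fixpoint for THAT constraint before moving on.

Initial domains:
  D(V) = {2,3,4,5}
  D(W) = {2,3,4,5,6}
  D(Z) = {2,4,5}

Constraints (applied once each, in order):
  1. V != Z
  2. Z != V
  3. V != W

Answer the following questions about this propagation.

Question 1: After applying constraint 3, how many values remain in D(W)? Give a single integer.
Constraint 1 (V != Z) on D(V)={2,3,4,5} D(Z)={2,4,5}: no change
Constraint 2 (Z != V) on D(Z)={2,4,5} D(V)={2,3,4,5}: no change
Constraint 3 (V != W) on D(V)={2,3,4,5} D(W)={2,3,4,5,6}: no change
So after constraint 3: D(W)={2,3,4,5,6}, size = 5

Answer: 5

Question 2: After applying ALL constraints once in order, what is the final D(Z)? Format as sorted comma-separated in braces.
Constraint 1 (V != Z) on D(V)={2,3,4,5} D(Z)={2,4,5}: no change
Constraint 2 (Z != V) on D(Z)={2,4,5} D(V)={2,3,4,5}: no change
Constraint 3 (V != W) on D(V)={2,3,4,5} D(W)={2,3,4,5,6}: no change
So after all 3 constraints: D(Z) = {2,4,5}

Answer: {2,4,5}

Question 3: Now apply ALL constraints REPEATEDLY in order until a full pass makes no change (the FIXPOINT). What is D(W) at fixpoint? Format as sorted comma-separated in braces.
pass 0 (initial): D(W)={2,3,4,5,6}
pass 1: no change
Fixpoint after 1 passes: D(W) = {2,3,4,5,6}

Answer: {2,3,4,5,6}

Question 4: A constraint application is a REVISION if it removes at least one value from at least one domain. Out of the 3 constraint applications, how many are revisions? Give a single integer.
Constraint 1 (V != Z) on D(V)={2,3,4,5} D(Z)={2,4,5}: no change => not a revision
Constraint 2 (Z != V) on D(Z)={2,4,5} D(V)={2,3,4,5}: no change => not a revision
Constraint 3 (V != W) on D(V)={2,3,4,5} D(W)={2,3,4,5,6}: no change => not a revision
Total revisions = 0

Answer: 0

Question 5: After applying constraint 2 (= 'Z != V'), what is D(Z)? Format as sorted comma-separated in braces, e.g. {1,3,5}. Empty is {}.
Constraint 1 (V != Z) on D(V)={2,3,4,5} D(Z)={2,4,5}: no change
Constraint 2 (Z != V) on D(Z)={2,4,5} D(V)={2,3,4,5}: no change
So after constraint 2: D(Z) = {2,4,5}

Answer: {2,4,5}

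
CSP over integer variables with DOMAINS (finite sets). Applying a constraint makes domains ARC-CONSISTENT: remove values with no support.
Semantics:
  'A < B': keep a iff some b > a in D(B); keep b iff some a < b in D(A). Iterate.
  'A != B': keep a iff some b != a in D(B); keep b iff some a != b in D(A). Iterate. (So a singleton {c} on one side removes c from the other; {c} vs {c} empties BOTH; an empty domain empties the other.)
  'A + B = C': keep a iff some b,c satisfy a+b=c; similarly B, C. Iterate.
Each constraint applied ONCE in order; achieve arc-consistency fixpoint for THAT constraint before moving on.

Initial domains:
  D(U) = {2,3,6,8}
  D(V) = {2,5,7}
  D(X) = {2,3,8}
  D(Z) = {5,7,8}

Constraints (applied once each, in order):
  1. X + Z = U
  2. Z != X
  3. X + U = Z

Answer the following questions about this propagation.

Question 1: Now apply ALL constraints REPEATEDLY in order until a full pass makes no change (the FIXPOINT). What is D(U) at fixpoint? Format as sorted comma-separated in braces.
pass 0 (initial): D(U)={2,3,6,8}
pass 1: U {2,3,6,8}->{}; X {2,3,8}->{}; Z {5,7,8}->{}
pass 2: no change
Fixpoint after 2 passes: D(U) = {}

Answer: {}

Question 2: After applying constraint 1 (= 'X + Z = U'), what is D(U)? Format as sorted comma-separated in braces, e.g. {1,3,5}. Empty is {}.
Answer: {8}

Derivation:
Constraint 1 (X + Z = U) on D(X)={2,3,8} D(Z)={5,7,8} D(U)={2,3,6,8}: X {2,3,8}->{3}; Z {5,7,8}->{5}; U {2,3,6,8}->{8}
So after constraint 1: D(U) = {8}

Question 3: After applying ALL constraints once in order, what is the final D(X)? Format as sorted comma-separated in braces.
Constraint 1 (X + Z = U) on D(X)={2,3,8} D(Z)={5,7,8} D(U)={2,3,6,8}: X {2,3,8}->{3}; Z {5,7,8}->{5}; U {2,3,6,8}->{8}
Constraint 2 (Z != X) on D(Z)={5} D(X)={3}: no change
Constraint 3 (X + U = Z) on D(X)={3} D(U)={8} D(Z)={5}: X {3}->{}; U {8}->{}; Z {5}->{}
So after all 3 constraints: D(X) = {}

Answer: {}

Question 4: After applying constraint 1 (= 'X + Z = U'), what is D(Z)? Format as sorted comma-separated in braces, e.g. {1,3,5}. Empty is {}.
Constraint 1 (X + Z = U) on D(X)={2,3,8} D(Z)={5,7,8} D(U)={2,3,6,8}: X {2,3,8}->{3}; Z {5,7,8}->{5}; U {2,3,6,8}->{8}
So after constraint 1: D(Z) = {5}

Answer: {5}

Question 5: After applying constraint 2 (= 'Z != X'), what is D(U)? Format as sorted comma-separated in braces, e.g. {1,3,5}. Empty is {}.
Answer: {8}

Derivation:
Constraint 1 (X + Z = U) on D(X)={2,3,8} D(Z)={5,7,8} D(U)={2,3,6,8}: X {2,3,8}->{3}; Z {5,7,8}->{5}; U {2,3,6,8}->{8}
Constraint 2 (Z != X) on D(Z)={5} D(X)={3}: no change
So after constraint 2: D(U) = {8}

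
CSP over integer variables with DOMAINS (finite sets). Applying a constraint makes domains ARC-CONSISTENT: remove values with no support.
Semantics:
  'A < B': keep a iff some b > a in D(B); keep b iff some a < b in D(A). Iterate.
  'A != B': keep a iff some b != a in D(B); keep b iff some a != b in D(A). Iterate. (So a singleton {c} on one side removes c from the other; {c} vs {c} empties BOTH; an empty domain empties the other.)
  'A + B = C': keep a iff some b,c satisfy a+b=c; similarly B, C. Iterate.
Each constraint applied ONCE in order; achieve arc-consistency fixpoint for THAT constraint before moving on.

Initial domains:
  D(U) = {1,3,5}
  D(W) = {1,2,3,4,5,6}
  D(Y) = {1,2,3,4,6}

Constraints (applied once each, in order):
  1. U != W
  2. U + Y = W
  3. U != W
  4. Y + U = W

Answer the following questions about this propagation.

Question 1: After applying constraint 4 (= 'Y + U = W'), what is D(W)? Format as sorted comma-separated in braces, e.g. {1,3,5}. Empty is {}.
Answer: {2,3,4,5,6}

Derivation:
Constraint 1 (U != W) on D(U)={1,3,5} D(W)={1,2,3,4,5,6}: no change
Constraint 2 (U + Y = W) on D(U)={1,3,5} D(Y)={1,2,3,4,6} D(W)={1,2,3,4,5,6}: Y {1,2,3,4,6}->{1,2,3,4}; W {1,2,3,4,5,6}->{2,3,4,5,6}
Constraint 3 (U != W) on D(U)={1,3,5} D(W)={2,3,4,5,6}: no change
Constraint 4 (Y + U = W) on D(Y)={1,2,3,4} D(U)={1,3,5} D(W)={2,3,4,5,6}: no change
So after constraint 4: D(W) = {2,3,4,5,6}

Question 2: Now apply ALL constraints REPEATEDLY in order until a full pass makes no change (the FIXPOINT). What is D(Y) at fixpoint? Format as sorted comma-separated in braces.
pass 0 (initial): D(Y)={1,2,3,4,6}
pass 1: W {1,2,3,4,5,6}->{2,3,4,5,6}; Y {1,2,3,4,6}->{1,2,3,4}
pass 2: no change
Fixpoint after 2 passes: D(Y) = {1,2,3,4}

Answer: {1,2,3,4}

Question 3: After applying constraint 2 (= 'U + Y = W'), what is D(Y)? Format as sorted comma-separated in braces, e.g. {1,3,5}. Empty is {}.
Answer: {1,2,3,4}

Derivation:
Constraint 1 (U != W) on D(U)={1,3,5} D(W)={1,2,3,4,5,6}: no change
Constraint 2 (U + Y = W) on D(U)={1,3,5} D(Y)={1,2,3,4,6} D(W)={1,2,3,4,5,6}: Y {1,2,3,4,6}->{1,2,3,4}; W {1,2,3,4,5,6}->{2,3,4,5,6}
So after constraint 2: D(Y) = {1,2,3,4}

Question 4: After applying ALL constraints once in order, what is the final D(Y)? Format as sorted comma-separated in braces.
Constraint 1 (U != W) on D(U)={1,3,5} D(W)={1,2,3,4,5,6}: no change
Constraint 2 (U + Y = W) on D(U)={1,3,5} D(Y)={1,2,3,4,6} D(W)={1,2,3,4,5,6}: Y {1,2,3,4,6}->{1,2,3,4}; W {1,2,3,4,5,6}->{2,3,4,5,6}
Constraint 3 (U != W) on D(U)={1,3,5} D(W)={2,3,4,5,6}: no change
Constraint 4 (Y + U = W) on D(Y)={1,2,3,4} D(U)={1,3,5} D(W)={2,3,4,5,6}: no change
So after all 4 constraints: D(Y) = {1,2,3,4}

Answer: {1,2,3,4}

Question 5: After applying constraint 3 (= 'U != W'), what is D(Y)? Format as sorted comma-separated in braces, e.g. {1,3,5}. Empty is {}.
Answer: {1,2,3,4}

Derivation:
Constraint 1 (U != W) on D(U)={1,3,5} D(W)={1,2,3,4,5,6}: no change
Constraint 2 (U + Y = W) on D(U)={1,3,5} D(Y)={1,2,3,4,6} D(W)={1,2,3,4,5,6}: Y {1,2,3,4,6}->{1,2,3,4}; W {1,2,3,4,5,6}->{2,3,4,5,6}
Constraint 3 (U != W) on D(U)={1,3,5} D(W)={2,3,4,5,6}: no change
So after constraint 3: D(Y) = {1,2,3,4}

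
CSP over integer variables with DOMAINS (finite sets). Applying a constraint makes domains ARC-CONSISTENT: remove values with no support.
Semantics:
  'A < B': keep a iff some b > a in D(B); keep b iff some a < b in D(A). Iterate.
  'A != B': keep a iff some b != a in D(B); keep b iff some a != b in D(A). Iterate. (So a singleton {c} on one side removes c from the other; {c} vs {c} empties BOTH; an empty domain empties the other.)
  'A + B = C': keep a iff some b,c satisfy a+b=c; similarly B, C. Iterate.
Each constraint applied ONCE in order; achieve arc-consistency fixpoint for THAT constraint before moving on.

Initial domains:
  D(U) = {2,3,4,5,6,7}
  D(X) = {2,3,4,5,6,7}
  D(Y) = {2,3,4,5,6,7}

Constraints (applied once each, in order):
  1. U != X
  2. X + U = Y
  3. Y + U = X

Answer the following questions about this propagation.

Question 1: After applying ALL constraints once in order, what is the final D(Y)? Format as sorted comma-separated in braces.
Constraint 1 (U != X) on D(U)={2,3,4,5,6,7} D(X)={2,3,4,5,6,7}: no change
Constraint 2 (X + U = Y) on D(X)={2,3,4,5,6,7} D(U)={2,3,4,5,6,7} D(Y)={2,3,4,5,6,7}: X {2,3,4,5,6,7}->{2,3,4,5}; U {2,3,4,5,6,7}->{2,3,4,5}; Y {2,3,4,5,6,7}->{4,5,6,7}
Constraint 3 (Y + U = X) on D(Y)={4,5,6,7} D(U)={2,3,4,5} D(X)={2,3,4,5}: Y {4,5,6,7}->{}; U {2,3,4,5}->{}; X {2,3,4,5}->{}
So after all 3 constraints: D(Y) = {}

Answer: {}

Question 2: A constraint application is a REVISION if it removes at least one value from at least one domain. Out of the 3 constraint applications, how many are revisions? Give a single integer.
Answer: 2

Derivation:
Constraint 1 (U != X) on D(U)={2,3,4,5,6,7} D(X)={2,3,4,5,6,7}: no change => not a revision
Constraint 2 (X + U = Y) on D(X)={2,3,4,5,6,7} D(U)={2,3,4,5,6,7} D(Y)={2,3,4,5,6,7}: X {2,3,4,5,6,7}->{2,3,4,5}; U {2,3,4,5,6,7}->{2,3,4,5}; Y {2,3,4,5,6,7}->{4,5,6,7} => REVISION
Constraint 3 (Y + U = X) on D(Y)={4,5,6,7} D(U)={2,3,4,5} D(X)={2,3,4,5}: Y {4,5,6,7}->{}; U {2,3,4,5}->{}; X {2,3,4,5}->{} => REVISION
Total revisions = 2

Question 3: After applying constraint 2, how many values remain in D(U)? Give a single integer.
Constraint 1 (U != X) on D(U)={2,3,4,5,6,7} D(X)={2,3,4,5,6,7}: no change
Constraint 2 (X + U = Y) on D(X)={2,3,4,5,6,7} D(U)={2,3,4,5,6,7} D(Y)={2,3,4,5,6,7}: X {2,3,4,5,6,7}->{2,3,4,5}; U {2,3,4,5,6,7}->{2,3,4,5}; Y {2,3,4,5,6,7}->{4,5,6,7}
So after constraint 2: D(U)={2,3,4,5}, size = 4

Answer: 4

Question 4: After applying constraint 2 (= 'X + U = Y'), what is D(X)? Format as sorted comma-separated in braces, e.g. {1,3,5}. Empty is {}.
Answer: {2,3,4,5}

Derivation:
Constraint 1 (U != X) on D(U)={2,3,4,5,6,7} D(X)={2,3,4,5,6,7}: no change
Constraint 2 (X + U = Y) on D(X)={2,3,4,5,6,7} D(U)={2,3,4,5,6,7} D(Y)={2,3,4,5,6,7}: X {2,3,4,5,6,7}->{2,3,4,5}; U {2,3,4,5,6,7}->{2,3,4,5}; Y {2,3,4,5,6,7}->{4,5,6,7}
So after constraint 2: D(X) = {2,3,4,5}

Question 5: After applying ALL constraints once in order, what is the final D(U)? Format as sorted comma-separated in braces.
Constraint 1 (U != X) on D(U)={2,3,4,5,6,7} D(X)={2,3,4,5,6,7}: no change
Constraint 2 (X + U = Y) on D(X)={2,3,4,5,6,7} D(U)={2,3,4,5,6,7} D(Y)={2,3,4,5,6,7}: X {2,3,4,5,6,7}->{2,3,4,5}; U {2,3,4,5,6,7}->{2,3,4,5}; Y {2,3,4,5,6,7}->{4,5,6,7}
Constraint 3 (Y + U = X) on D(Y)={4,5,6,7} D(U)={2,3,4,5} D(X)={2,3,4,5}: Y {4,5,6,7}->{}; U {2,3,4,5}->{}; X {2,3,4,5}->{}
So after all 3 constraints: D(U) = {}

Answer: {}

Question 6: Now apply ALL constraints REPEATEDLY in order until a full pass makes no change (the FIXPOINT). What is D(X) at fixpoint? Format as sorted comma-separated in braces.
pass 0 (initial): D(X)={2,3,4,5,6,7}
pass 1: U {2,3,4,5,6,7}->{}; X {2,3,4,5,6,7}->{}; Y {2,3,4,5,6,7}->{}
pass 2: no change
Fixpoint after 2 passes: D(X) = {}

Answer: {}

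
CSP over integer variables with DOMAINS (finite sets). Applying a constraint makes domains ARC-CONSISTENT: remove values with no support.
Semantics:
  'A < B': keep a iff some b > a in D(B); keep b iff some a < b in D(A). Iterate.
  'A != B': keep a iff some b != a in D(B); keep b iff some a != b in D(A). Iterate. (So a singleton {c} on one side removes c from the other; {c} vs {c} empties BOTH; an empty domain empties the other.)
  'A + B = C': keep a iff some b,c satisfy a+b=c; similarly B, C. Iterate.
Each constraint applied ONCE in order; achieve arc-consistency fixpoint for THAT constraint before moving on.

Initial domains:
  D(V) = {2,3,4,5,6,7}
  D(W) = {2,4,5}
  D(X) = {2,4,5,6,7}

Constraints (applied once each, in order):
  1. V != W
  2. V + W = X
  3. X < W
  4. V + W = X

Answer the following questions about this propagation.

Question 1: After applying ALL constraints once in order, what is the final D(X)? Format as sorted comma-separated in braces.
Constraint 1 (V != W) on D(V)={2,3,4,5,6,7} D(W)={2,4,5}: no change
Constraint 2 (V + W = X) on D(V)={2,3,4,5,6,7} D(W)={2,4,5} D(X)={2,4,5,6,7}: V {2,3,4,5,6,7}->{2,3,4,5}; X {2,4,5,6,7}->{4,5,6,7}
Constraint 3 (X < W) on D(X)={4,5,6,7} D(W)={2,4,5}: X {4,5,6,7}->{4}; W {2,4,5}->{5}
Constraint 4 (V + W = X) on D(V)={2,3,4,5} D(W)={5} D(X)={4}: V {2,3,4,5}->{}; W {5}->{}; X {4}->{}
So after all 4 constraints: D(X) = {}

Answer: {}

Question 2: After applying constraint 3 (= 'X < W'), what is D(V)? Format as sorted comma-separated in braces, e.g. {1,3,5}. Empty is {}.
Constraint 1 (V != W) on D(V)={2,3,4,5,6,7} D(W)={2,4,5}: no change
Constraint 2 (V + W = X) on D(V)={2,3,4,5,6,7} D(W)={2,4,5} D(X)={2,4,5,6,7}: V {2,3,4,5,6,7}->{2,3,4,5}; X {2,4,5,6,7}->{4,5,6,7}
Constraint 3 (X < W) on D(X)={4,5,6,7} D(W)={2,4,5}: X {4,5,6,7}->{4}; W {2,4,5}->{5}
So after constraint 3: D(V) = {2,3,4,5}

Answer: {2,3,4,5}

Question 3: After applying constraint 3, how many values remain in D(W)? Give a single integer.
Answer: 1

Derivation:
Constraint 1 (V != W) on D(V)={2,3,4,5,6,7} D(W)={2,4,5}: no change
Constraint 2 (V + W = X) on D(V)={2,3,4,5,6,7} D(W)={2,4,5} D(X)={2,4,5,6,7}: V {2,3,4,5,6,7}->{2,3,4,5}; X {2,4,5,6,7}->{4,5,6,7}
Constraint 3 (X < W) on D(X)={4,5,6,7} D(W)={2,4,5}: X {4,5,6,7}->{4}; W {2,4,5}->{5}
So after constraint 3: D(W)={5}, size = 1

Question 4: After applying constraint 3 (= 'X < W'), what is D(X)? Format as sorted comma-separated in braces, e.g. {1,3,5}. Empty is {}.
Answer: {4}

Derivation:
Constraint 1 (V != W) on D(V)={2,3,4,5,6,7} D(W)={2,4,5}: no change
Constraint 2 (V + W = X) on D(V)={2,3,4,5,6,7} D(W)={2,4,5} D(X)={2,4,5,6,7}: V {2,3,4,5,6,7}->{2,3,4,5}; X {2,4,5,6,7}->{4,5,6,7}
Constraint 3 (X < W) on D(X)={4,5,6,7} D(W)={2,4,5}: X {4,5,6,7}->{4}; W {2,4,5}->{5}
So after constraint 3: D(X) = {4}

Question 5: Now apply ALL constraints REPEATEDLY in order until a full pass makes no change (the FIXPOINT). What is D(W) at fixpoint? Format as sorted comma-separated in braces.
Answer: {}

Derivation:
pass 0 (initial): D(W)={2,4,5}
pass 1: V {2,3,4,5,6,7}->{}; W {2,4,5}->{}; X {2,4,5,6,7}->{}
pass 2: no change
Fixpoint after 2 passes: D(W) = {}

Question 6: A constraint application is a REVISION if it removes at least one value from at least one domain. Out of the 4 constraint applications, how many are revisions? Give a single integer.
Answer: 3

Derivation:
Constraint 1 (V != W) on D(V)={2,3,4,5,6,7} D(W)={2,4,5}: no change => not a revision
Constraint 2 (V + W = X) on D(V)={2,3,4,5,6,7} D(W)={2,4,5} D(X)={2,4,5,6,7}: V {2,3,4,5,6,7}->{2,3,4,5}; X {2,4,5,6,7}->{4,5,6,7} => REVISION
Constraint 3 (X < W) on D(X)={4,5,6,7} D(W)={2,4,5}: X {4,5,6,7}->{4}; W {2,4,5}->{5} => REVISION
Constraint 4 (V + W = X) on D(V)={2,3,4,5} D(W)={5} D(X)={4}: V {2,3,4,5}->{}; W {5}->{}; X {4}->{} => REVISION
Total revisions = 3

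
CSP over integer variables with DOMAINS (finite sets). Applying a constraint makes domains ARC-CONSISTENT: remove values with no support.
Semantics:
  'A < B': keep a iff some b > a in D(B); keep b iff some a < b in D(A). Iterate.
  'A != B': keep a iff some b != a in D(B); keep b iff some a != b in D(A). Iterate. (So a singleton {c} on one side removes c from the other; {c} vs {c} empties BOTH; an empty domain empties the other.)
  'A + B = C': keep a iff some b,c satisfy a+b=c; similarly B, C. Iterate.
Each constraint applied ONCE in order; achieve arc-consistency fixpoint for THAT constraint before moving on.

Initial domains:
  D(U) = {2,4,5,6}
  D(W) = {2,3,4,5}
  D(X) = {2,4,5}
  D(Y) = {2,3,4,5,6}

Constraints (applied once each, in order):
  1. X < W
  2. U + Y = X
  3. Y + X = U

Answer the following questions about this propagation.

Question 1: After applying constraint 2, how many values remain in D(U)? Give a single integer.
Answer: 1

Derivation:
Constraint 1 (X < W) on D(X)={2,4,5} D(W)={2,3,4,5}: X {2,4,5}->{2,4}; W {2,3,4,5}->{3,4,5}
Constraint 2 (U + Y = X) on D(U)={2,4,5,6} D(Y)={2,3,4,5,6} D(X)={2,4}: U {2,4,5,6}->{2}; Y {2,3,4,5,6}->{2}; X {2,4}->{4}
So after constraint 2: D(U)={2}, size = 1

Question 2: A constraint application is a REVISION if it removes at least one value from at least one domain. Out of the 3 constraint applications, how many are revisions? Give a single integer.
Answer: 3

Derivation:
Constraint 1 (X < W) on D(X)={2,4,5} D(W)={2,3,4,5}: X {2,4,5}->{2,4}; W {2,3,4,5}->{3,4,5} => REVISION
Constraint 2 (U + Y = X) on D(U)={2,4,5,6} D(Y)={2,3,4,5,6} D(X)={2,4}: U {2,4,5,6}->{2}; Y {2,3,4,5,6}->{2}; X {2,4}->{4} => REVISION
Constraint 3 (Y + X = U) on D(Y)={2} D(X)={4} D(U)={2}: Y {2}->{}; X {4}->{}; U {2}->{} => REVISION
Total revisions = 3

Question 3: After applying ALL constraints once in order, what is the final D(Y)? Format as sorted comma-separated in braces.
Constraint 1 (X < W) on D(X)={2,4,5} D(W)={2,3,4,5}: X {2,4,5}->{2,4}; W {2,3,4,5}->{3,4,5}
Constraint 2 (U + Y = X) on D(U)={2,4,5,6} D(Y)={2,3,4,5,6} D(X)={2,4}: U {2,4,5,6}->{2}; Y {2,3,4,5,6}->{2}; X {2,4}->{4}
Constraint 3 (Y + X = U) on D(Y)={2} D(X)={4} D(U)={2}: Y {2}->{}; X {4}->{}; U {2}->{}
So after all 3 constraints: D(Y) = {}

Answer: {}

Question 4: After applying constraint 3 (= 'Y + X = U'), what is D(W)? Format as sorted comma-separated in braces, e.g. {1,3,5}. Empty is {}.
Answer: {3,4,5}

Derivation:
Constraint 1 (X < W) on D(X)={2,4,5} D(W)={2,3,4,5}: X {2,4,5}->{2,4}; W {2,3,4,5}->{3,4,5}
Constraint 2 (U + Y = X) on D(U)={2,4,5,6} D(Y)={2,3,4,5,6} D(X)={2,4}: U {2,4,5,6}->{2}; Y {2,3,4,5,6}->{2}; X {2,4}->{4}
Constraint 3 (Y + X = U) on D(Y)={2} D(X)={4} D(U)={2}: Y {2}->{}; X {4}->{}; U {2}->{}
So after constraint 3: D(W) = {3,4,5}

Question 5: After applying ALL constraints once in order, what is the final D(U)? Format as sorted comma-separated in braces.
Constraint 1 (X < W) on D(X)={2,4,5} D(W)={2,3,4,5}: X {2,4,5}->{2,4}; W {2,3,4,5}->{3,4,5}
Constraint 2 (U + Y = X) on D(U)={2,4,5,6} D(Y)={2,3,4,5,6} D(X)={2,4}: U {2,4,5,6}->{2}; Y {2,3,4,5,6}->{2}; X {2,4}->{4}
Constraint 3 (Y + X = U) on D(Y)={2} D(X)={4} D(U)={2}: Y {2}->{}; X {4}->{}; U {2}->{}
So after all 3 constraints: D(U) = {}

Answer: {}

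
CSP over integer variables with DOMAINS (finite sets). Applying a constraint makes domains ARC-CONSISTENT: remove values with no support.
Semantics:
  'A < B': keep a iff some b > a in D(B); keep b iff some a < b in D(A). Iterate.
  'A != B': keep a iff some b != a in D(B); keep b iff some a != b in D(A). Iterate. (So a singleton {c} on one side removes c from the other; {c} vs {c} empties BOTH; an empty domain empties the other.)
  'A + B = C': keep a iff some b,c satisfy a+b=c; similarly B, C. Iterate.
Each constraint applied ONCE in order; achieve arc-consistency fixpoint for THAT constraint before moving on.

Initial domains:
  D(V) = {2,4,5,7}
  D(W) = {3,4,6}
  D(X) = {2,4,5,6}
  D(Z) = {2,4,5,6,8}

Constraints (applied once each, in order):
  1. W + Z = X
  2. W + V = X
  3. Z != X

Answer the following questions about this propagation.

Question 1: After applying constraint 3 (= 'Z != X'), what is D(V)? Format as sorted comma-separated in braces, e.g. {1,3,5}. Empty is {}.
Constraint 1 (W + Z = X) on D(W)={3,4,6} D(Z)={2,4,5,6,8} D(X)={2,4,5,6}: W {3,4,6}->{3,4}; Z {2,4,5,6,8}->{2}; X {2,4,5,6}->{5,6}
Constraint 2 (W + V = X) on D(W)={3,4} D(V)={2,4,5,7} D(X)={5,6}: V {2,4,5,7}->{2}
Constraint 3 (Z != X) on D(Z)={2} D(X)={5,6}: no change
So after constraint 3: D(V) = {2}

Answer: {2}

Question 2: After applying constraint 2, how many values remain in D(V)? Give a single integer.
Answer: 1

Derivation:
Constraint 1 (W + Z = X) on D(W)={3,4,6} D(Z)={2,4,5,6,8} D(X)={2,4,5,6}: W {3,4,6}->{3,4}; Z {2,4,5,6,8}->{2}; X {2,4,5,6}->{5,6}
Constraint 2 (W + V = X) on D(W)={3,4} D(V)={2,4,5,7} D(X)={5,6}: V {2,4,5,7}->{2}
So after constraint 2: D(V)={2}, size = 1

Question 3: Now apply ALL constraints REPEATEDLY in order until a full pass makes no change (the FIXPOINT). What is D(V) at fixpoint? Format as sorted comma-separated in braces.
pass 0 (initial): D(V)={2,4,5,7}
pass 1: V {2,4,5,7}->{2}; W {3,4,6}->{3,4}; X {2,4,5,6}->{5,6}; Z {2,4,5,6,8}->{2}
pass 2: no change
Fixpoint after 2 passes: D(V) = {2}

Answer: {2}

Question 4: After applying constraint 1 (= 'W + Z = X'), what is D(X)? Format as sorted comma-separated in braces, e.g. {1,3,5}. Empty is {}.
Constraint 1 (W + Z = X) on D(W)={3,4,6} D(Z)={2,4,5,6,8} D(X)={2,4,5,6}: W {3,4,6}->{3,4}; Z {2,4,5,6,8}->{2}; X {2,4,5,6}->{5,6}
So after constraint 1: D(X) = {5,6}

Answer: {5,6}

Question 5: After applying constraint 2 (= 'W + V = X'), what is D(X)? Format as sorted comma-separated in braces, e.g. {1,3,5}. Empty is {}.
Constraint 1 (W + Z = X) on D(W)={3,4,6} D(Z)={2,4,5,6,8} D(X)={2,4,5,6}: W {3,4,6}->{3,4}; Z {2,4,5,6,8}->{2}; X {2,4,5,6}->{5,6}
Constraint 2 (W + V = X) on D(W)={3,4} D(V)={2,4,5,7} D(X)={5,6}: V {2,4,5,7}->{2}
So after constraint 2: D(X) = {5,6}

Answer: {5,6}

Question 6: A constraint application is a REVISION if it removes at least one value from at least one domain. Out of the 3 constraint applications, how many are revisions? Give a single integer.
Answer: 2

Derivation:
Constraint 1 (W + Z = X) on D(W)={3,4,6} D(Z)={2,4,5,6,8} D(X)={2,4,5,6}: W {3,4,6}->{3,4}; Z {2,4,5,6,8}->{2}; X {2,4,5,6}->{5,6} => REVISION
Constraint 2 (W + V = X) on D(W)={3,4} D(V)={2,4,5,7} D(X)={5,6}: V {2,4,5,7}->{2} => REVISION
Constraint 3 (Z != X) on D(Z)={2} D(X)={5,6}: no change => not a revision
Total revisions = 2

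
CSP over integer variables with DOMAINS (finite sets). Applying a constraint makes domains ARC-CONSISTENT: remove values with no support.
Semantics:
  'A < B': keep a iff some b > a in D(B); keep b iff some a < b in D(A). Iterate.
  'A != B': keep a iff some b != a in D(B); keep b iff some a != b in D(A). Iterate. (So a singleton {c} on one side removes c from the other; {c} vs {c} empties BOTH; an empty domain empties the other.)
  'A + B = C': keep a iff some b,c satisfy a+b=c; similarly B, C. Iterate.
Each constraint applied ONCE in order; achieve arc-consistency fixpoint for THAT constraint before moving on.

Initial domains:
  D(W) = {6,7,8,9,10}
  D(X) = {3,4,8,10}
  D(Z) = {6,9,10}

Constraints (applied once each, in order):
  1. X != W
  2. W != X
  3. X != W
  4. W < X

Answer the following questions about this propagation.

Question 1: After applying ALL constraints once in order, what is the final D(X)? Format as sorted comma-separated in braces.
Answer: {8,10}

Derivation:
Constraint 1 (X != W) on D(X)={3,4,8,10} D(W)={6,7,8,9,10}: no change
Constraint 2 (W != X) on D(W)={6,7,8,9,10} D(X)={3,4,8,10}: no change
Constraint 3 (X != W) on D(X)={3,4,8,10} D(W)={6,7,8,9,10}: no change
Constraint 4 (W < X) on D(W)={6,7,8,9,10} D(X)={3,4,8,10}: W {6,7,8,9,10}->{6,7,8,9}; X {3,4,8,10}->{8,10}
So after all 4 constraints: D(X) = {8,10}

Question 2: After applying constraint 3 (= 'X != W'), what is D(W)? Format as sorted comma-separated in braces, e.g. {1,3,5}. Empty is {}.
Answer: {6,7,8,9,10}

Derivation:
Constraint 1 (X != W) on D(X)={3,4,8,10} D(W)={6,7,8,9,10}: no change
Constraint 2 (W != X) on D(W)={6,7,8,9,10} D(X)={3,4,8,10}: no change
Constraint 3 (X != W) on D(X)={3,4,8,10} D(W)={6,7,8,9,10}: no change
So after constraint 3: D(W) = {6,7,8,9,10}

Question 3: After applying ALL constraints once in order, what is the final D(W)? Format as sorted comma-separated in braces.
Constraint 1 (X != W) on D(X)={3,4,8,10} D(W)={6,7,8,9,10}: no change
Constraint 2 (W != X) on D(W)={6,7,8,9,10} D(X)={3,4,8,10}: no change
Constraint 3 (X != W) on D(X)={3,4,8,10} D(W)={6,7,8,9,10}: no change
Constraint 4 (W < X) on D(W)={6,7,8,9,10} D(X)={3,4,8,10}: W {6,7,8,9,10}->{6,7,8,9}; X {3,4,8,10}->{8,10}
So after all 4 constraints: D(W) = {6,7,8,9}

Answer: {6,7,8,9}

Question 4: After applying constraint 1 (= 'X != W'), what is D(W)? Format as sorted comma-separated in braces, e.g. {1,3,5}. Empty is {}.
Answer: {6,7,8,9,10}

Derivation:
Constraint 1 (X != W) on D(X)={3,4,8,10} D(W)={6,7,8,9,10}: no change
So after constraint 1: D(W) = {6,7,8,9,10}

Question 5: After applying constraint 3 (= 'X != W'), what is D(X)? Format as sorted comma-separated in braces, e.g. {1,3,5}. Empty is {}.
Answer: {3,4,8,10}

Derivation:
Constraint 1 (X != W) on D(X)={3,4,8,10} D(W)={6,7,8,9,10}: no change
Constraint 2 (W != X) on D(W)={6,7,8,9,10} D(X)={3,4,8,10}: no change
Constraint 3 (X != W) on D(X)={3,4,8,10} D(W)={6,7,8,9,10}: no change
So after constraint 3: D(X) = {3,4,8,10}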